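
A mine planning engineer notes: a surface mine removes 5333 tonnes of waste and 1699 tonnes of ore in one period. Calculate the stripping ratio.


Stripping ratio = waste tonnage / ore tonnage
= 5333 / 1699
= 3.1389

3.1389


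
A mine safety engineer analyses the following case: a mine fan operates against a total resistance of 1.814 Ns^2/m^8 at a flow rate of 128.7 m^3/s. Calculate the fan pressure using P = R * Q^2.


Compute Q^2:
Q^2 = 128.7^2 = 16563.69
Compute pressure:
P = R * Q^2 = 1.814 * 16563.69
= 30046.5337 Pa

30046.5337 Pa


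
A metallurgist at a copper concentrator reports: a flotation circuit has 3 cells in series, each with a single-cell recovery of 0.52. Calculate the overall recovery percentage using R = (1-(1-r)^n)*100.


88.9408%

Complement of single-cell recovery:
1 - r = 1 - 0.52 = 0.48
Raise to power n:
(1 - r)^3 = 0.48^3 = 0.110592
Overall recovery:
R = (1 - 0.110592) * 100
= 88.9408%


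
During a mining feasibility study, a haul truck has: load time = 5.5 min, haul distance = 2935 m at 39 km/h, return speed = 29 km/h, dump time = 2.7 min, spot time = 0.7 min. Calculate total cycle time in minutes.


Convert haul speed to m/min: 39 * 1000/60 = 650 m/min
Haul time = 2935 / 650 = 4.515384615 min
Convert return speed to m/min: 29 * 1000/60 = 483.3333333 m/min
Return time = 2935 / 483.3333333 = 6.072413793 min
Total cycle time:
= 5.5 + 4.515384615 + 2.7 + 6.072413793 + 0.7
= 19.4878 min

19.4878 min


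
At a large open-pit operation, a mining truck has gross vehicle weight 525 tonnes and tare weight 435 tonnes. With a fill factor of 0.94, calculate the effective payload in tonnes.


Maximum payload = gross - tare
= 525 - 435 = 90 tonnes
Effective payload = max payload * fill factor
= 90 * 0.94
= 84.6 tonnes

84.6 tonnes


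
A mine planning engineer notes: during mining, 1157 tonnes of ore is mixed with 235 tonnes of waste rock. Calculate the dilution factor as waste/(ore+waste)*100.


16.8822%

Total material = ore + waste
= 1157 + 235 = 1392 tonnes
Dilution = waste / total * 100
= 235 / 1392 * 100
= 0.1688218391 * 100
= 16.8822%


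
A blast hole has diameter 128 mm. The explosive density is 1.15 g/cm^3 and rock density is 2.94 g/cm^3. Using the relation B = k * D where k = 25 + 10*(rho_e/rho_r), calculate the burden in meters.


First, compute k:
rho_e / rho_r = 1.15 / 2.94 = 0.3911564626
k = 25 + 10 * 0.3911564626 = 28.91156463
Then, compute burden:
B = k * D / 1000 = 28.91156463 * 128 / 1000
= 3700.680272 / 1000
= 3.7007 m

3.7007 m


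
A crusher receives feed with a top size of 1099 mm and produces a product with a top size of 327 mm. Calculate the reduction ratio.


3.3609

Reduction ratio = feed size / product size
= 1099 / 327
= 3.3609


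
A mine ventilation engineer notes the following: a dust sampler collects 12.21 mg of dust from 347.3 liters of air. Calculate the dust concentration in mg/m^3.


Convert liters to m^3: 1 m^3 = 1000 L
Concentration = mass / volume * 1000
= 12.21 / 347.3 * 1000
= 0.03515692485 * 1000
= 35.1569 mg/m^3

35.1569 mg/m^3


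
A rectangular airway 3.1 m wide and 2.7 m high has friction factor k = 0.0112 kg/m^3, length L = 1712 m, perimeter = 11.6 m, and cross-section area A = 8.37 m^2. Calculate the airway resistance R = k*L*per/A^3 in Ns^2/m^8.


0.3793 Ns^2/m^8

Compute the numerator:
k * L * per = 0.0112 * 1712 * 11.6
= 222.42304
Compute the denominator:
A^3 = 8.37^3 = 586.376253
Resistance:
R = 222.42304 / 586.376253
= 0.3793 Ns^2/m^8


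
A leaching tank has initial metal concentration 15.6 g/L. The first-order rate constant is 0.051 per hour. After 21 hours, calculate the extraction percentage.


Compute the exponent:
-k * t = -0.051 * 21 = -1.071
Remaining concentration:
C = 15.6 * exp(-1.071)
= 15.6 * 0.3426656803
= 5.345584613 g/L
Extracted = 15.6 - 5.345584613 = 10.25441539 g/L
Extraction % = 10.25441539 / 15.6 * 100
= 65.7334%

65.7334%


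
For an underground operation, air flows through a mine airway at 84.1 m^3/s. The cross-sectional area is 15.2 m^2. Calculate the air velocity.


Velocity = flow rate / cross-sectional area
= 84.1 / 15.2
= 5.5329 m/s

5.5329 m/s


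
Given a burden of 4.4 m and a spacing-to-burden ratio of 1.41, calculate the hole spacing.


Spacing = burden * ratio
= 4.4 * 1.41
= 6.204 m

6.204 m


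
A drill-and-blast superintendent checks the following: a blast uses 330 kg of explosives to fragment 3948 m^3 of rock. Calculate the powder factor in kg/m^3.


0.0836 kg/m^3

Powder factor = explosive mass / rock volume
= 330 / 3948
= 0.0836 kg/m^3


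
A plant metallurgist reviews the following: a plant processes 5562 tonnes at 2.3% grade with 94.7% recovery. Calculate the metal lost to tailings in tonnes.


6.7801 tonnes

Total metal in feed:
= 5562 * 2.3 / 100 = 127.926 tonnes
Metal recovered:
= 127.926 * 94.7 / 100 = 121.145922 tonnes
Metal lost to tailings:
= 127.926 - 121.145922
= 6.7801 tonnes


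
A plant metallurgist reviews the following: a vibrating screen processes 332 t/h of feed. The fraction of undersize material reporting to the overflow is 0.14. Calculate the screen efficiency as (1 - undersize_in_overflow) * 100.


86.0%

Screen efficiency = (1 - fraction of undersize in overflow) * 100
= (1 - 0.14) * 100
= 0.86 * 100
= 86.0%


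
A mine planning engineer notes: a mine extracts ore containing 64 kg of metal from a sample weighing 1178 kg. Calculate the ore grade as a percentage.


Ore grade = (metal mass / ore mass) * 100
= (64 / 1178) * 100
= 0.05432937182 * 100
= 5.4329%

5.4329%


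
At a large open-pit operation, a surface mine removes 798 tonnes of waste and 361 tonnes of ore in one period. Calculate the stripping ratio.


Stripping ratio = waste tonnage / ore tonnage
= 798 / 361
= 2.2105

2.2105


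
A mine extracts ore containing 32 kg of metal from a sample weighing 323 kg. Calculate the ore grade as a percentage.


Ore grade = (metal mass / ore mass) * 100
= (32 / 323) * 100
= 0.09907120743 * 100
= 9.9071%

9.9071%


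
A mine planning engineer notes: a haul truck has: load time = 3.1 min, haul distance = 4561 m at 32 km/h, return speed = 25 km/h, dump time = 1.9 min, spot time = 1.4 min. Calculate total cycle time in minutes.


Convert haul speed to m/min: 32 * 1000/60 = 533.3333333 m/min
Haul time = 4561 / 533.3333333 = 8.551875 min
Convert return speed to m/min: 25 * 1000/60 = 416.6666667 m/min
Return time = 4561 / 416.6666667 = 10.9464 min
Total cycle time:
= 3.1 + 8.551875 + 1.9 + 10.9464 + 1.4
= 25.8983 min

25.8983 min


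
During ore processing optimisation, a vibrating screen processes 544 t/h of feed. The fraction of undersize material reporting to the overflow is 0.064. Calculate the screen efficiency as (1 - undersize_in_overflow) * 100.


Screen efficiency = (1 - fraction of undersize in overflow) * 100
= (1 - 0.064) * 100
= 0.936 * 100
= 93.6%

93.6%


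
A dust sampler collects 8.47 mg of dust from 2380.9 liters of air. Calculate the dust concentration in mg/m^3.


3.5575 mg/m^3

Convert liters to m^3: 1 m^3 = 1000 L
Concentration = mass / volume * 1000
= 8.47 / 2380.9 * 1000
= 0.003557478265 * 1000
= 3.5575 mg/m^3


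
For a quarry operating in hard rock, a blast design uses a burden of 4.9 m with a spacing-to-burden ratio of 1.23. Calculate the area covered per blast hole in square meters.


First, find the spacing:
Spacing = burden * ratio = 4.9 * 1.23
= 6.027 m
Then, calculate the area:
Area = burden * spacing = 4.9 * 6.027
= 29.5323 m^2

29.5323 m^2


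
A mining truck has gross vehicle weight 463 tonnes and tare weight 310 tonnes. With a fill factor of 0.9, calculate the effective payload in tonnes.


Maximum payload = gross - tare
= 463 - 310 = 153 tonnes
Effective payload = max payload * fill factor
= 153 * 0.9
= 137.7 tonnes

137.7 tonnes


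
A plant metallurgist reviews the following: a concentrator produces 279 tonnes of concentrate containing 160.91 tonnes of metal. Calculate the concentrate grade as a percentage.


57.6738%

Grade = (metal in concentrate / concentrate mass) * 100
= (160.91 / 279) * 100
= 0.5767383513 * 100
= 57.6738%


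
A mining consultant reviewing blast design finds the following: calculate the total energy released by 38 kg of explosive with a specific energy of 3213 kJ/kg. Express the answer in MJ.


Energy = mass * specific_energy / 1000
= 38 * 3213 / 1000
= 122094 / 1000
= 122.094 MJ

122.094 MJ


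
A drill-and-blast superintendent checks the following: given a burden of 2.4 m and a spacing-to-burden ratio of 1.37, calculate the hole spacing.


Spacing = burden * ratio
= 2.4 * 1.37
= 3.288 m

3.288 m


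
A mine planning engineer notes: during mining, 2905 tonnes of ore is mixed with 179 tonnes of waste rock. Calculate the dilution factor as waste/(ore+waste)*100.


5.8042%

Total material = ore + waste
= 2905 + 179 = 3084 tonnes
Dilution = waste / total * 100
= 179 / 3084 * 100
= 0.05804150454 * 100
= 5.8042%


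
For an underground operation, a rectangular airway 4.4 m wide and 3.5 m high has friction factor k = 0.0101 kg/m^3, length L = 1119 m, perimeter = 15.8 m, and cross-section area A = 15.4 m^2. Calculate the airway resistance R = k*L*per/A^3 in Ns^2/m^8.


Compute the numerator:
k * L * per = 0.0101 * 1119 * 15.8
= 178.57002
Compute the denominator:
A^3 = 15.4^3 = 3652.264
Resistance:
R = 178.57002 / 3652.264
= 0.0489 Ns^2/m^8

0.0489 Ns^2/m^8


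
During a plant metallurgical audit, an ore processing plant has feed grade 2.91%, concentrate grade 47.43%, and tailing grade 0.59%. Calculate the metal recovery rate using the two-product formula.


Using the two-product formula:
R = 100 * c * (f - t) / (f * (c - t))
Numerator = 100 * 47.43 * (2.91 - 0.59)
= 100 * 47.43 * 2.32
= 11003.76
Denominator = 2.91 * (47.43 - 0.59)
= 2.91 * 46.84
= 136.3044
R = 11003.76 / 136.3044
= 80.7293%

80.7293%


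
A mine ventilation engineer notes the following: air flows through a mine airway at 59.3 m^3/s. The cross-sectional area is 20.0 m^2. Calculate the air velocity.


2.965 m/s

Velocity = flow rate / cross-sectional area
= 59.3 / 20.0
= 2.965 m/s


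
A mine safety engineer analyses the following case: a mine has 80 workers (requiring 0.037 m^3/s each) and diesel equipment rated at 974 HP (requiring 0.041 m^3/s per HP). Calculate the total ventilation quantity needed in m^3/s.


42.894 m^3/s

Airflow for workers:
Q_people = 80 * 0.037 = 2.96 m^3/s
Airflow for diesel equipment:
Q_diesel = 974 * 0.041 = 39.934 m^3/s
Total ventilation:
Q_total = 2.96 + 39.934
= 42.894 m^3/s


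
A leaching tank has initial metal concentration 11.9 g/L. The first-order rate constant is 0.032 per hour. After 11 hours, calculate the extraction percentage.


Compute the exponent:
-k * t = -0.032 * 11 = -0.352
Remaining concentration:
C = 11.9 * exp(-0.352)
= 11.9 * 0.703280122
= 8.369033452 g/L
Extracted = 11.9 - 8.369033452 = 3.530966548 g/L
Extraction % = 3.530966548 / 11.9 * 100
= 29.672%

29.672%


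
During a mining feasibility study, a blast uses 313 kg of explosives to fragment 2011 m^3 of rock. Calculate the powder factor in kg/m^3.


0.1556 kg/m^3

Powder factor = explosive mass / rock volume
= 313 / 2011
= 0.1556 kg/m^3


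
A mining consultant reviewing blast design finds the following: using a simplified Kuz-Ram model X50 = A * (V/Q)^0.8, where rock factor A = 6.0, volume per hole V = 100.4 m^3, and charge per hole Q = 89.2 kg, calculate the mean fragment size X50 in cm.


6.5955 cm

Compute V/Q:
V/Q = 100.4 / 89.2 = 1.125560538
Raise to the power 0.8:
(V/Q)^0.8 = 1.125560538^0.8 = 1.099246488
Multiply by A:
X50 = 6.0 * 1.099246488
= 6.5955 cm


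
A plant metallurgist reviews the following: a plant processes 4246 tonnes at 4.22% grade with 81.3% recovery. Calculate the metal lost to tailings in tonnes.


33.5069 tonnes

Total metal in feed:
= 4246 * 4.22 / 100 = 179.1812 tonnes
Metal recovered:
= 179.1812 * 81.3 / 100 = 145.6743156 tonnes
Metal lost to tailings:
= 179.1812 - 145.6743156
= 33.5069 tonnes


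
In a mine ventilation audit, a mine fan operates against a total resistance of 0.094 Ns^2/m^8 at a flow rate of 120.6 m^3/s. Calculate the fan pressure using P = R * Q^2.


1367.1698 Pa

Compute Q^2:
Q^2 = 120.6^2 = 14544.36
Compute pressure:
P = R * Q^2 = 0.094 * 14544.36
= 1367.1698 Pa


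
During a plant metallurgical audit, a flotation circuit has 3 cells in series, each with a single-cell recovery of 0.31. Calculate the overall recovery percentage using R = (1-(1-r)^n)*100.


67.1491%

Complement of single-cell recovery:
1 - r = 1 - 0.31 = 0.69
Raise to power n:
(1 - r)^3 = 0.69^3 = 0.328509
Overall recovery:
R = (1 - 0.328509) * 100
= 67.1491%


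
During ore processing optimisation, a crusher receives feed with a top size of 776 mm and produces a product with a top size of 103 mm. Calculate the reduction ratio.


Reduction ratio = feed size / product size
= 776 / 103
= 7.534

7.534


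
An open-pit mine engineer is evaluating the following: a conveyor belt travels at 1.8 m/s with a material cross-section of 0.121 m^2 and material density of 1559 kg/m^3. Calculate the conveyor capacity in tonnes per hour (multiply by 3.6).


Volumetric flow = speed * area
= 1.8 * 0.121 = 0.2178 m^3/s
Mass flow = volumetric * density
= 0.2178 * 1559 = 339.5502 kg/s
Convert to t/h: multiply by 3.6
Capacity = 339.5502 * 3.6
= 1222.3807 t/h

1222.3807 t/h


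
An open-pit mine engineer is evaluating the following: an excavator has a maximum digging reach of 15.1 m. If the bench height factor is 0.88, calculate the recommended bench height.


Bench height = reach * factor
= 15.1 * 0.88
= 13.288 m

13.288 m


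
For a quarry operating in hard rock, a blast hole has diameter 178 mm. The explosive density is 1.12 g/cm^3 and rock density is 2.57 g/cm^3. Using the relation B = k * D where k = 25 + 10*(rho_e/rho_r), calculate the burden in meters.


5.2257 m

First, compute k:
rho_e / rho_r = 1.12 / 2.57 = 0.4357976654
k = 25 + 10 * 0.4357976654 = 29.35797665
Then, compute burden:
B = k * D / 1000 = 29.35797665 * 178 / 1000
= 5225.719844 / 1000
= 5.2257 m


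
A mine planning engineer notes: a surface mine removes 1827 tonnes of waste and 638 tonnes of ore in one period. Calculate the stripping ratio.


Stripping ratio = waste tonnage / ore tonnage
= 1827 / 638
= 2.8636

2.8636


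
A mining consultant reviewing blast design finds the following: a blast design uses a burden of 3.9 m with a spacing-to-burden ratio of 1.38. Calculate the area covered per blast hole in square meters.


First, find the spacing:
Spacing = burden * ratio = 3.9 * 1.38
= 5.382 m
Then, calculate the area:
Area = burden * spacing = 3.9 * 5.382
= 20.9898 m^2

20.9898 m^2


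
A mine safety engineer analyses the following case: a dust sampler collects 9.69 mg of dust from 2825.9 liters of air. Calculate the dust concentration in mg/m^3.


3.429 mg/m^3

Convert liters to m^3: 1 m^3 = 1000 L
Concentration = mass / volume * 1000
= 9.69 / 2825.9 * 1000
= 0.003428996072 * 1000
= 3.429 mg/m^3


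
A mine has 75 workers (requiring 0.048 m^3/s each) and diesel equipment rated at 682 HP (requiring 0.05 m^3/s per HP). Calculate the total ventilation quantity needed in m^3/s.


37.7 m^3/s

Airflow for workers:
Q_people = 75 * 0.048 = 3.6 m^3/s
Airflow for diesel equipment:
Q_diesel = 682 * 0.05 = 34.1 m^3/s
Total ventilation:
Q_total = 3.6 + 34.1
= 37.7 m^3/s


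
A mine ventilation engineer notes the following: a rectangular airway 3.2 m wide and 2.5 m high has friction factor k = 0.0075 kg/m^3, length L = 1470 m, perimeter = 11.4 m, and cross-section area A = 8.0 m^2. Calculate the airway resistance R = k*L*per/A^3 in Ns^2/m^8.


Compute the numerator:
k * L * per = 0.0075 * 1470 * 11.4
= 125.685
Compute the denominator:
A^3 = 8.0^3 = 512
Resistance:
R = 125.685 / 512
= 0.2455 Ns^2/m^8

0.2455 Ns^2/m^8


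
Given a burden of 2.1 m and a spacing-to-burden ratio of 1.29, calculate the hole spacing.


2.709 m

Spacing = burden * ratio
= 2.1 * 1.29
= 2.709 m


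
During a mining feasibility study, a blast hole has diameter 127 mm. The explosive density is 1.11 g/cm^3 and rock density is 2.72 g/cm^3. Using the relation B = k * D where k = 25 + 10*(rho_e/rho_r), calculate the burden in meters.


3.6933 m

First, compute k:
rho_e / rho_r = 1.11 / 2.72 = 0.4080882353
k = 25 + 10 * 0.4080882353 = 29.08088235
Then, compute burden:
B = k * D / 1000 = 29.08088235 * 127 / 1000
= 3693.272059 / 1000
= 3.6933 m


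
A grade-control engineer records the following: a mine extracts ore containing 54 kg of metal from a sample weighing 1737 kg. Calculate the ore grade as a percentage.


3.1088%

Ore grade = (metal mass / ore mass) * 100
= (54 / 1737) * 100
= 0.0310880829 * 100
= 3.1088%


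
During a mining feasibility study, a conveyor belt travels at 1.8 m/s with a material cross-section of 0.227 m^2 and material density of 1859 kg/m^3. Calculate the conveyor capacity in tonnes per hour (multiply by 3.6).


2734.5146 t/h

Volumetric flow = speed * area
= 1.8 * 0.227 = 0.4086 m^3/s
Mass flow = volumetric * density
= 0.4086 * 1859 = 759.5874 kg/s
Convert to t/h: multiply by 3.6
Capacity = 759.5874 * 3.6
= 2734.5146 t/h


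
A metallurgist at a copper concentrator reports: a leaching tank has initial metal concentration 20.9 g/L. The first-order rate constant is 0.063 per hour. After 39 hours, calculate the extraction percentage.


91.4308%

Compute the exponent:
-k * t = -0.063 * 39 = -2.457
Remaining concentration:
C = 20.9 * exp(-2.457)
= 20.9 * 0.08569164066
= 1.79095529 g/L
Extracted = 20.9 - 1.79095529 = 19.10904471 g/L
Extraction % = 19.10904471 / 20.9 * 100
= 91.4308%


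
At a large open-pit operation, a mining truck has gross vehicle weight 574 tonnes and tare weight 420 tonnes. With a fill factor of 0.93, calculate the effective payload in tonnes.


143.22 tonnes

Maximum payload = gross - tare
= 574 - 420 = 154 tonnes
Effective payload = max payload * fill factor
= 154 * 0.93
= 143.22 tonnes


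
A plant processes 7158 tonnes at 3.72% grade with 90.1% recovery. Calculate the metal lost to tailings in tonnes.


Total metal in feed:
= 7158 * 3.72 / 100 = 266.2776 tonnes
Metal recovered:
= 266.2776 * 90.1 / 100 = 239.9161176 tonnes
Metal lost to tailings:
= 266.2776 - 239.9161176
= 26.3615 tonnes

26.3615 tonnes


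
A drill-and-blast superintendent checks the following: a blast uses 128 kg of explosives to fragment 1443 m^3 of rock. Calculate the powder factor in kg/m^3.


0.0887 kg/m^3

Powder factor = explosive mass / rock volume
= 128 / 1443
= 0.0887 kg/m^3


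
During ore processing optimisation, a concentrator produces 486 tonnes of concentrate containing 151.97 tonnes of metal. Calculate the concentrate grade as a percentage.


31.2695%

Grade = (metal in concentrate / concentrate mass) * 100
= (151.97 / 486) * 100
= 0.3126954733 * 100
= 31.2695%


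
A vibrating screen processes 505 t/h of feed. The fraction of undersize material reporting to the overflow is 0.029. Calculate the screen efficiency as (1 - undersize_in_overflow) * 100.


Screen efficiency = (1 - fraction of undersize in overflow) * 100
= (1 - 0.029) * 100
= 0.971 * 100
= 97.1%

97.1%


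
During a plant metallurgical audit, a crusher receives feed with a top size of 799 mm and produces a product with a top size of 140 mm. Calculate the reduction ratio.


Reduction ratio = feed size / product size
= 799 / 140
= 5.7071

5.7071


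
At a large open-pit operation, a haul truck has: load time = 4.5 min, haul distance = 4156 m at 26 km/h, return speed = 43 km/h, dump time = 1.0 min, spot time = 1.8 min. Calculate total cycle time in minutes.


22.6898 min

Convert haul speed to m/min: 26 * 1000/60 = 433.3333333 m/min
Haul time = 4156 / 433.3333333 = 9.590769231 min
Convert return speed to m/min: 43 * 1000/60 = 716.6666667 m/min
Return time = 4156 / 716.6666667 = 5.799069767 min
Total cycle time:
= 4.5 + 9.590769231 + 1.0 + 5.799069767 + 1.8
= 22.6898 min


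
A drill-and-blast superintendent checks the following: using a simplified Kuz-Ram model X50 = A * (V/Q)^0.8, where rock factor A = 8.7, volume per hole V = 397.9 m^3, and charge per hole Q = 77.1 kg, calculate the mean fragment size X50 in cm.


32.3366 cm

Compute V/Q:
V/Q = 397.9 / 77.1 = 5.160830091
Raise to the power 0.8:
(V/Q)^0.8 = 5.160830091^0.8 = 3.716855256
Multiply by A:
X50 = 8.7 * 3.716855256
= 32.3366 cm


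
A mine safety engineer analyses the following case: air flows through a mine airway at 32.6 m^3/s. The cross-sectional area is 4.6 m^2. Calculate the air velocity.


Velocity = flow rate / cross-sectional area
= 32.6 / 4.6
= 7.087 m/s

7.087 m/s


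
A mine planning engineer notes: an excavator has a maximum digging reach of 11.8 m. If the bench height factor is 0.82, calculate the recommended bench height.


9.676 m

Bench height = reach * factor
= 11.8 * 0.82
= 9.676 m


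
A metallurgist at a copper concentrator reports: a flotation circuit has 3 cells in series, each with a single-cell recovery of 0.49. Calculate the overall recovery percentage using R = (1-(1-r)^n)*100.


86.7349%

Complement of single-cell recovery:
1 - r = 1 - 0.49 = 0.51
Raise to power n:
(1 - r)^3 = 0.51^3 = 0.132651
Overall recovery:
R = (1 - 0.132651) * 100
= 86.7349%


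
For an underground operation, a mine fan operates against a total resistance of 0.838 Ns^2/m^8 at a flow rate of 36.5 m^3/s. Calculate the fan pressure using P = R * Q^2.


1116.4255 Pa

Compute Q^2:
Q^2 = 36.5^2 = 1332.25
Compute pressure:
P = R * Q^2 = 0.838 * 1332.25
= 1116.4255 Pa


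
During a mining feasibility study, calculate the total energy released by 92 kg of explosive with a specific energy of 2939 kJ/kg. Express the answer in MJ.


Energy = mass * specific_energy / 1000
= 92 * 2939 / 1000
= 270388 / 1000
= 270.388 MJ

270.388 MJ


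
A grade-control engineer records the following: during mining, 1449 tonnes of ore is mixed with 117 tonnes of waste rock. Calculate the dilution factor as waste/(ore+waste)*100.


Total material = ore + waste
= 1449 + 117 = 1566 tonnes
Dilution = waste / total * 100
= 117 / 1566 * 100
= 0.07471264368 * 100
= 7.4713%

7.4713%


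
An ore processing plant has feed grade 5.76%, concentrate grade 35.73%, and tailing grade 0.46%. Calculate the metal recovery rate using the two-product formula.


Using the two-product formula:
R = 100 * c * (f - t) / (f * (c - t))
Numerator = 100 * 35.73 * (5.76 - 0.46)
= 100 * 35.73 * 5.3
= 18936.9
Denominator = 5.76 * (35.73 - 0.46)
= 5.76 * 35.27
= 203.1552
R = 18936.9 / 203.1552
= 93.214%

93.214%


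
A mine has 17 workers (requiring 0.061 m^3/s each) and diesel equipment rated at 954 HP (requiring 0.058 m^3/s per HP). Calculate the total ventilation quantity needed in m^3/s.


56.369 m^3/s

Airflow for workers:
Q_people = 17 * 0.061 = 1.037 m^3/s
Airflow for diesel equipment:
Q_diesel = 954 * 0.058 = 55.332 m^3/s
Total ventilation:
Q_total = 1.037 + 55.332
= 56.369 m^3/s


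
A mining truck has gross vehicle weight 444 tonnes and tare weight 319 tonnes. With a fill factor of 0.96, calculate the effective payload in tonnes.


Maximum payload = gross - tare
= 444 - 319 = 125 tonnes
Effective payload = max payload * fill factor
= 125 * 0.96
= 120.0 tonnes

120.0 tonnes


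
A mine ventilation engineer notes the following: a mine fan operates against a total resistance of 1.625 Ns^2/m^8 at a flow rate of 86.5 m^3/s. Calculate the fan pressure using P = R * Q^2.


Compute Q^2:
Q^2 = 86.5^2 = 7482.25
Compute pressure:
P = R * Q^2 = 1.625 * 7482.25
= 12158.6563 Pa

12158.6563 Pa


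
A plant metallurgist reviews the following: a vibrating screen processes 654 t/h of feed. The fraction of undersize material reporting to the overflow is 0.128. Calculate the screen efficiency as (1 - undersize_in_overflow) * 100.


87.2%

Screen efficiency = (1 - fraction of undersize in overflow) * 100
= (1 - 0.128) * 100
= 0.872 * 100
= 87.2%


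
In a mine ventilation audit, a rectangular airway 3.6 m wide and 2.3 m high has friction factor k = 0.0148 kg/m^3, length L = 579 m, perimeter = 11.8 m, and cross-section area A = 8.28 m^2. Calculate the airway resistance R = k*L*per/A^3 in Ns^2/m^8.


0.1781 Ns^2/m^8

Compute the numerator:
k * L * per = 0.0148 * 579 * 11.8
= 101.11656
Compute the denominator:
A^3 = 8.28^3 = 567.663552
Resistance:
R = 101.11656 / 567.663552
= 0.1781 Ns^2/m^8


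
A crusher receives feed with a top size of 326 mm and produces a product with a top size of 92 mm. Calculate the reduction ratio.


Reduction ratio = feed size / product size
= 326 / 92
= 3.5435

3.5435


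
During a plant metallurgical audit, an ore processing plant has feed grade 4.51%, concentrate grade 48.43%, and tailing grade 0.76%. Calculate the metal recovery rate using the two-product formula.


Using the two-product formula:
R = 100 * c * (f - t) / (f * (c - t))
Numerator = 100 * 48.43 * (4.51 - 0.76)
= 100 * 48.43 * 3.75
= 18161.25
Denominator = 4.51 * (48.43 - 0.76)
= 4.51 * 47.67
= 214.9917
R = 18161.25 / 214.9917
= 84.4742%

84.4742%


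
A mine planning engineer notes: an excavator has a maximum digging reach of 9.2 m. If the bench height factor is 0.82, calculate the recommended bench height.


7.544 m

Bench height = reach * factor
= 9.2 * 0.82
= 7.544 m


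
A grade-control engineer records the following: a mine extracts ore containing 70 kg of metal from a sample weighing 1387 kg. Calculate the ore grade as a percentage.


5.0469%

Ore grade = (metal mass / ore mass) * 100
= (70 / 1387) * 100
= 0.05046863735 * 100
= 5.0469%


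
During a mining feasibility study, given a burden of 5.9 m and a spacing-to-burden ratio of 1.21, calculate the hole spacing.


Spacing = burden * ratio
= 5.9 * 1.21
= 7.139 m

7.139 m


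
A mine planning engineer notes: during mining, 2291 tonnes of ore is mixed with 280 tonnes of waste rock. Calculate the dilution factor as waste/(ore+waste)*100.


10.8907%

Total material = ore + waste
= 2291 + 280 = 2571 tonnes
Dilution = waste / total * 100
= 280 / 2571 * 100
= 0.1089070401 * 100
= 10.8907%


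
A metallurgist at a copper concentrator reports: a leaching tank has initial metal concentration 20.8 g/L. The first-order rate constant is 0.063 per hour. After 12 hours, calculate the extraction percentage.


Compute the exponent:
-k * t = -0.063 * 12 = -0.756
Remaining concentration:
C = 20.8 * exp(-0.756)
= 20.8 * 0.469540839
= 9.766449452 g/L
Extracted = 20.8 - 9.766449452 = 11.03355055 g/L
Extraction % = 11.03355055 / 20.8 * 100
= 53.0459%

53.0459%


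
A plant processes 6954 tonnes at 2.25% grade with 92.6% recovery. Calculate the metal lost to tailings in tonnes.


11.5784 tonnes

Total metal in feed:
= 6954 * 2.25 / 100 = 156.465 tonnes
Metal recovered:
= 156.465 * 92.6 / 100 = 144.88659 tonnes
Metal lost to tailings:
= 156.465 - 144.88659
= 11.5784 tonnes


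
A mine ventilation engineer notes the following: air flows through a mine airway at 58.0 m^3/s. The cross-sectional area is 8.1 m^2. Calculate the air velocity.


Velocity = flow rate / cross-sectional area
= 58.0 / 8.1
= 7.1605 m/s

7.1605 m/s


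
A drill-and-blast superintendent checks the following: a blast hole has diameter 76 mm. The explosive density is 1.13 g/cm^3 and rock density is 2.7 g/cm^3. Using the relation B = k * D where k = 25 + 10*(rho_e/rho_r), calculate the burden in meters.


2.2181 m

First, compute k:
rho_e / rho_r = 1.13 / 2.7 = 0.4185185185
k = 25 + 10 * 0.4185185185 = 29.18518519
Then, compute burden:
B = k * D / 1000 = 29.18518519 * 76 / 1000
= 2218.074074 / 1000
= 2.2181 m


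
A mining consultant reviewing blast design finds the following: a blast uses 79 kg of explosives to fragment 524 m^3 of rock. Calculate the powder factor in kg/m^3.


0.1508 kg/m^3

Powder factor = explosive mass / rock volume
= 79 / 524
= 0.1508 kg/m^3


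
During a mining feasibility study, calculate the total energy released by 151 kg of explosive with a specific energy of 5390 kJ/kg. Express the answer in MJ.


Energy = mass * specific_energy / 1000
= 151 * 5390 / 1000
= 813890 / 1000
= 813.89 MJ

813.89 MJ


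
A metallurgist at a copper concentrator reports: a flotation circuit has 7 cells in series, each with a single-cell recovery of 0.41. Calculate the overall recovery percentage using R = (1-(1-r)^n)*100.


97.5113%

Complement of single-cell recovery:
1 - r = 1 - 0.41 = 0.59
Raise to power n:
(1 - r)^7 = 0.59^7 = 0.02488651485
Overall recovery:
R = (1 - 0.02488651485) * 100
= 97.5113%


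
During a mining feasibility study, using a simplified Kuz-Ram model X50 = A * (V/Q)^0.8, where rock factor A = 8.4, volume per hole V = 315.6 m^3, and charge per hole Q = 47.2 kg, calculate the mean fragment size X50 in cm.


Compute V/Q:
V/Q = 315.6 / 47.2 = 6.686440678
Raise to the power 0.8:
(V/Q)^0.8 = 6.686440678^0.8 = 4.572524032
Multiply by A:
X50 = 8.4 * 4.572524032
= 38.4092 cm

38.4092 cm


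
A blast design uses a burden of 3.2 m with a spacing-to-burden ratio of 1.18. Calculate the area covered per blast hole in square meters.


First, find the spacing:
Spacing = burden * ratio = 3.2 * 1.18
= 3.776 m
Then, calculate the area:
Area = burden * spacing = 3.2 * 3.776
= 12.0832 m^2

12.0832 m^2


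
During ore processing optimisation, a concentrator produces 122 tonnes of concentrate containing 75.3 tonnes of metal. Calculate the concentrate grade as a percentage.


61.7213%

Grade = (metal in concentrate / concentrate mass) * 100
= (75.3 / 122) * 100
= 0.6172131148 * 100
= 61.7213%


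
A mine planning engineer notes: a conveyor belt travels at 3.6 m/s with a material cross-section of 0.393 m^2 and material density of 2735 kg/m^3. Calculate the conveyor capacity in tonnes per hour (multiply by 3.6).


13930.1208 t/h

Volumetric flow = speed * area
= 3.6 * 0.393 = 1.4148 m^3/s
Mass flow = volumetric * density
= 1.4148 * 2735 = 3869.478 kg/s
Convert to t/h: multiply by 3.6
Capacity = 3869.478 * 3.6
= 13930.1208 t/h


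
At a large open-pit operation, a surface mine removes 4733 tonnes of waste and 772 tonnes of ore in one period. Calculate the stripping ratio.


6.1308

Stripping ratio = waste tonnage / ore tonnage
= 4733 / 772
= 6.1308


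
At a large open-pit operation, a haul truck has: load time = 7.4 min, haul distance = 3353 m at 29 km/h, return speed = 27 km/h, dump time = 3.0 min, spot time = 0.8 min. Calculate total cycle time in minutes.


Convert haul speed to m/min: 29 * 1000/60 = 483.3333333 m/min
Haul time = 3353 / 483.3333333 = 6.937241379 min
Convert return speed to m/min: 27 * 1000/60 = 450 m/min
Return time = 3353 / 450 = 7.451111111 min
Total cycle time:
= 7.4 + 6.937241379 + 3.0 + 7.451111111 + 0.8
= 25.5884 min

25.5884 min


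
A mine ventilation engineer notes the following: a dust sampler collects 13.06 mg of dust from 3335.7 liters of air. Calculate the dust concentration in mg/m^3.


3.9152 mg/m^3

Convert liters to m^3: 1 m^3 = 1000 L
Concentration = mass / volume * 1000
= 13.06 / 3335.7 * 1000
= 0.003915220194 * 1000
= 3.9152 mg/m^3


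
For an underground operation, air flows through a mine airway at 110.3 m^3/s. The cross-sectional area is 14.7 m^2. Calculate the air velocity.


7.5034 m/s

Velocity = flow rate / cross-sectional area
= 110.3 / 14.7
= 7.5034 m/s


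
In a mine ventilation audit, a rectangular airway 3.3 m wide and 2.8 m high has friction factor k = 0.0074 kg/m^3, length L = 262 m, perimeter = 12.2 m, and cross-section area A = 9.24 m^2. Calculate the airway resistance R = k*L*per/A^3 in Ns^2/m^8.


0.03 Ns^2/m^8

Compute the numerator:
k * L * per = 0.0074 * 262 * 12.2
= 23.65336
Compute the denominator:
A^3 = 9.24^3 = 788.889024
Resistance:
R = 23.65336 / 788.889024
= 0.03 Ns^2/m^8


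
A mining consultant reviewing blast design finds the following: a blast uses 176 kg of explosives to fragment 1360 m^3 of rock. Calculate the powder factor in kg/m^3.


0.1294 kg/m^3

Powder factor = explosive mass / rock volume
= 176 / 1360
= 0.1294 kg/m^3


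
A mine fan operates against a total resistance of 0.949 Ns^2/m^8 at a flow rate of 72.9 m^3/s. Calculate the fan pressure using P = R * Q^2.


Compute Q^2:
Q^2 = 72.9^2 = 5314.41
Compute pressure:
P = R * Q^2 = 0.949 * 5314.41
= 5043.3751 Pa

5043.3751 Pa


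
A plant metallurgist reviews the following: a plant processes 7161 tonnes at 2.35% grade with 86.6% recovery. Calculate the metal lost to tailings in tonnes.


22.55 tonnes

Total metal in feed:
= 7161 * 2.35 / 100 = 168.2835 tonnes
Metal recovered:
= 168.2835 * 86.6 / 100 = 145.733511 tonnes
Metal lost to tailings:
= 168.2835 - 145.733511
= 22.55 tonnes


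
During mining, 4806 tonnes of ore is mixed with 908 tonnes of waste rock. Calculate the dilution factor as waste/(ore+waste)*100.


Total material = ore + waste
= 4806 + 908 = 5714 tonnes
Dilution = waste / total * 100
= 908 / 5714 * 100
= 0.1589079454 * 100
= 15.8908%

15.8908%


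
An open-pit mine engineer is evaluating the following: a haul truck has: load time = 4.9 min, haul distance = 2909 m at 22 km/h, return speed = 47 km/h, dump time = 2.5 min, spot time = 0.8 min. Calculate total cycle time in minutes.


19.8473 min

Convert haul speed to m/min: 22 * 1000/60 = 366.6666667 m/min
Haul time = 2909 / 366.6666667 = 7.933636364 min
Convert return speed to m/min: 47 * 1000/60 = 783.3333333 m/min
Return time = 2909 / 783.3333333 = 3.713617021 min
Total cycle time:
= 4.9 + 7.933636364 + 2.5 + 3.713617021 + 0.8
= 19.8473 min


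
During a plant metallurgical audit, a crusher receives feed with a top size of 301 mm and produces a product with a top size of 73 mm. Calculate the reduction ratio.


Reduction ratio = feed size / product size
= 301 / 73
= 4.1233

4.1233


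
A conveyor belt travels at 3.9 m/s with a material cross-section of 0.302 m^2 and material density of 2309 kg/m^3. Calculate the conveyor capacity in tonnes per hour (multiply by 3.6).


Volumetric flow = speed * area
= 3.9 * 0.302 = 1.1778 m^3/s
Mass flow = volumetric * density
= 1.1778 * 2309 = 2719.5402 kg/s
Convert to t/h: multiply by 3.6
Capacity = 2719.5402 * 3.6
= 9790.3447 t/h

9790.3447 t/h


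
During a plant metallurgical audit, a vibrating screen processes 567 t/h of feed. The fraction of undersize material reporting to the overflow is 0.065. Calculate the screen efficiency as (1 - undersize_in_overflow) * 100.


Screen efficiency = (1 - fraction of undersize in overflow) * 100
= (1 - 0.065) * 100
= 0.935 * 100
= 93.5%

93.5%


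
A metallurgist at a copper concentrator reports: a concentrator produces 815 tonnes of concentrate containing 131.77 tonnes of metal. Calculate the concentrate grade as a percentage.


16.1681%

Grade = (metal in concentrate / concentrate mass) * 100
= (131.77 / 815) * 100
= 0.1616809816 * 100
= 16.1681%


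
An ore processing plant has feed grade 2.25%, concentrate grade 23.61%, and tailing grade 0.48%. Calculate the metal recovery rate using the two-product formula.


80.2992%

Using the two-product formula:
R = 100 * c * (f - t) / (f * (c - t))
Numerator = 100 * 23.61 * (2.25 - 0.48)
= 100 * 23.61 * 1.77
= 4178.97
Denominator = 2.25 * (23.61 - 0.48)
= 2.25 * 23.13
= 52.0425
R = 4178.97 / 52.0425
= 80.2992%


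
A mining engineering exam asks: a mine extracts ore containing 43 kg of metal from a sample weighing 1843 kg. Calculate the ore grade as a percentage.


2.3332%

Ore grade = (metal mass / ore mass) * 100
= (43 / 1843) * 100
= 0.02333152469 * 100
= 2.3332%


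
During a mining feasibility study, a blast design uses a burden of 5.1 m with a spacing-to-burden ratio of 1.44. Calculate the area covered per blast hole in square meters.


First, find the spacing:
Spacing = burden * ratio = 5.1 * 1.44
= 7.344 m
Then, calculate the area:
Area = burden * spacing = 5.1 * 7.344
= 37.4544 m^2

37.4544 m^2


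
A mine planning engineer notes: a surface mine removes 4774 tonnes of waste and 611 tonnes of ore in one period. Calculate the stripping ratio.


7.8134

Stripping ratio = waste tonnage / ore tonnage
= 4774 / 611
= 7.8134


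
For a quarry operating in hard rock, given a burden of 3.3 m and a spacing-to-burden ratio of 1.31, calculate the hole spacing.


Spacing = burden * ratio
= 3.3 * 1.31
= 4.323 m

4.323 m


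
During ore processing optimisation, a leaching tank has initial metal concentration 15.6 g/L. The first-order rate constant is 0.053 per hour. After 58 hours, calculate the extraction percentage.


Compute the exponent:
-k * t = -0.053 * 58 = -3.074
Remaining concentration:
C = 15.6 * exp(-3.074)
= 15.6 * 0.04623584111
= 0.7212791214 g/L
Extracted = 15.6 - 0.7212791214 = 14.87872088 g/L
Extraction % = 14.87872088 / 15.6 * 100
= 95.3764%

95.3764%


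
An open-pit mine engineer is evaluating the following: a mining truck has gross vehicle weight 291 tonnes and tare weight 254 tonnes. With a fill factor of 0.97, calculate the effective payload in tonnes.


35.89 tonnes

Maximum payload = gross - tare
= 291 - 254 = 37 tonnes
Effective payload = max payload * fill factor
= 37 * 0.97
= 35.89 tonnes


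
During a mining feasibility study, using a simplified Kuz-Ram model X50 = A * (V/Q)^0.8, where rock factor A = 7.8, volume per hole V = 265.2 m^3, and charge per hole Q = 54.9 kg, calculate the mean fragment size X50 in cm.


Compute V/Q:
V/Q = 265.2 / 54.9 = 4.830601093
Raise to the power 0.8:
(V/Q)^0.8 = 4.830601093^0.8 = 3.525339444
Multiply by A:
X50 = 7.8 * 3.525339444
= 27.4976 cm

27.4976 cm


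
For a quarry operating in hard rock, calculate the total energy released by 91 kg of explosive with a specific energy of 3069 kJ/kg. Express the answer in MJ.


Energy = mass * specific_energy / 1000
= 91 * 3069 / 1000
= 279279 / 1000
= 279.279 MJ

279.279 MJ


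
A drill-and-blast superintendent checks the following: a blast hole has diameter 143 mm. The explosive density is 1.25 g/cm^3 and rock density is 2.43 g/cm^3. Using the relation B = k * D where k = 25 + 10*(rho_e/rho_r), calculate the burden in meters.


First, compute k:
rho_e / rho_r = 1.25 / 2.43 = 0.5144032922
k = 25 + 10 * 0.5144032922 = 30.14403292
Then, compute burden:
B = k * D / 1000 = 30.14403292 * 143 / 1000
= 4310.596708 / 1000
= 4.3106 m

4.3106 m


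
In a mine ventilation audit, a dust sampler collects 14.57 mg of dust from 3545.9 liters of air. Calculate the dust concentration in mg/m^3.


4.109 mg/m^3

Convert liters to m^3: 1 m^3 = 1000 L
Concentration = mass / volume * 1000
= 14.57 / 3545.9 * 1000
= 0.004108970924 * 1000
= 4.109 mg/m^3


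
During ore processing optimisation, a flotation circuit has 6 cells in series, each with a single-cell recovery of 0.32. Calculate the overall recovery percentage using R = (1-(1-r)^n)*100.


90.1133%

Complement of single-cell recovery:
1 - r = 1 - 0.32 = 0.68
Raise to power n:
(1 - r)^6 = 0.68^6 = 0.09886748262
Overall recovery:
R = (1 - 0.09886748262) * 100
= 90.1133%


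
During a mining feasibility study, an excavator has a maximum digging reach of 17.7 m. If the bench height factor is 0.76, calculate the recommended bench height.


13.452 m

Bench height = reach * factor
= 17.7 * 0.76
= 13.452 m


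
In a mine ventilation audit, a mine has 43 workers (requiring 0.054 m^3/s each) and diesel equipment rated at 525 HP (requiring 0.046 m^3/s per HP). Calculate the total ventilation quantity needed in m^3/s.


26.472 m^3/s

Airflow for workers:
Q_people = 43 * 0.054 = 2.322 m^3/s
Airflow for diesel equipment:
Q_diesel = 525 * 0.046 = 24.15 m^3/s
Total ventilation:
Q_total = 2.322 + 24.15
= 26.472 m^3/s


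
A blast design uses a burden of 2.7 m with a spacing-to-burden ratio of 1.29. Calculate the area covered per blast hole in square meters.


First, find the spacing:
Spacing = burden * ratio = 2.7 * 1.29
= 3.483 m
Then, calculate the area:
Area = burden * spacing = 2.7 * 3.483
= 9.4041 m^2

9.4041 m^2
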